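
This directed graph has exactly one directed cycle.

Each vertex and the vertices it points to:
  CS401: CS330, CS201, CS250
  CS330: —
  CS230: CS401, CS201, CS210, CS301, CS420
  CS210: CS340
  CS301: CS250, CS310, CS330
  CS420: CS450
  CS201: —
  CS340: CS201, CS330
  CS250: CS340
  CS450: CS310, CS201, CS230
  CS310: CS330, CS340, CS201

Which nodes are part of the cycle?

CS230, CS420, CS450

DFS with gray/black marking from CS230:
CS230 gray
  CS401 gray
    CS330 gray
    CS330 black
    CS201 gray
    CS201 black
    CS250 gray
      CS340 gray
        CS340→CS201: CS201 black — skip
        CS340→CS330: CS330 black — skip
      CS340 black
    CS250 black
  CS401 black
  CS230→CS201: CS201 black — skip
  CS210 gray
    CS210→CS340: CS340 black — skip
  CS210 black
  CS301 gray
    CS301→CS250: CS250 black — skip
    CS310 gray
      CS310→CS330: CS330 black — skip
      CS310→CS340: CS340 black — skip
      CS310→CS201: CS201 black — skip
    CS310 black
    CS301→CS330: CS330 black — skip
  CS301 black
  CS420 gray
    CS450 gray
      CS450→CS310: CS310 black — skip
      CS450→CS201: CS201 black — skip
      CS450→CS230: CS230 is gray → back edge
Back edge closes the cycle CS230 → CS420 → CS450 → CS230; its vertices are {CS230, CS420, CS450}.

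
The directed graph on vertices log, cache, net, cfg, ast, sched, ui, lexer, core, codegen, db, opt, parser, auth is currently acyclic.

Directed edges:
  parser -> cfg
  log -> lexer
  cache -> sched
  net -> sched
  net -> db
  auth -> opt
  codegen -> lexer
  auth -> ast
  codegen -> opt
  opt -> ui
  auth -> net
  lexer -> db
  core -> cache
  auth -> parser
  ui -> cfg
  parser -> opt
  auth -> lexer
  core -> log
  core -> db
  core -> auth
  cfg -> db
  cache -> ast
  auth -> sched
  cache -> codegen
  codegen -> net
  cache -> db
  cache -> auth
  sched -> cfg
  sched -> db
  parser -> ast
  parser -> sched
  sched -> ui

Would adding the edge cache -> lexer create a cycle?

No

Adding cache→lexer creates a cycle iff lexer can already reach cache.
Explore from lexer: no path reaches cache. The graph stays acyclic.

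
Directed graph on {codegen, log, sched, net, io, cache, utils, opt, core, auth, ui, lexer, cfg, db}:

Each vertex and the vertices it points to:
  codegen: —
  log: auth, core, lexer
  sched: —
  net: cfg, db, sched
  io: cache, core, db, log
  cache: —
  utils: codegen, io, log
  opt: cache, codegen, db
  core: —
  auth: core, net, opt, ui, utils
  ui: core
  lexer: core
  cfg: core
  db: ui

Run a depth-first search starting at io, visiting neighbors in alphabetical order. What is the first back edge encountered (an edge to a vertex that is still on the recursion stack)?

utils->io

DFS from io (visiting neighbors in alphabetical order); mark gray on enter, black on exit:
io gray
  cache gray
  cache black
  core gray
  core black
  db gray
    ui gray
      ui→core: core black — skip
    ui black
  db black
  log gray
    auth gray
      auth→core: core black — skip
      net gray
        cfg gray
          cfg→core: core black — skip
        cfg black
        net→db: db black — skip
        sched gray
        sched black
      net black
      opt gray
        opt→cache: cache black — skip
        codegen gray
        codegen black
        opt→db: db black — skip
      opt black
      auth→ui: ui black — skip
      utils gray
        utils→codegen: codegen black — skip
        utils→io: io is gray → back edge
First back edge: utils → io.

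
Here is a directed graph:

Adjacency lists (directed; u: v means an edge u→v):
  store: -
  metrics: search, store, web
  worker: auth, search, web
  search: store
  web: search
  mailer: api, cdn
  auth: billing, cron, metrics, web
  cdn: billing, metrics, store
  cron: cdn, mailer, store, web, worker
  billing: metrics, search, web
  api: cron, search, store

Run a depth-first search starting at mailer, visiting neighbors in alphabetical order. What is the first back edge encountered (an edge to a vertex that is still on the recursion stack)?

cron→mailer

DFS from mailer (visiting neighbors in alphabetical order); mark gray on enter, black on exit:
mailer gray
  api gray
    cron gray
      cdn gray
        billing gray
          metrics gray
            search gray
              store gray
              store black
            search black
            metrics→store: store black — skip
            web gray
              web→search: search black — skip
            web black
          metrics black
          billing→search: search black — skip
          billing→web: web black — skip
        billing black
        cdn→metrics: metrics black — skip
        cdn→store: store black — skip
      cdn black
      cron→mailer: mailer is gray → back edge
First back edge: cron → mailer.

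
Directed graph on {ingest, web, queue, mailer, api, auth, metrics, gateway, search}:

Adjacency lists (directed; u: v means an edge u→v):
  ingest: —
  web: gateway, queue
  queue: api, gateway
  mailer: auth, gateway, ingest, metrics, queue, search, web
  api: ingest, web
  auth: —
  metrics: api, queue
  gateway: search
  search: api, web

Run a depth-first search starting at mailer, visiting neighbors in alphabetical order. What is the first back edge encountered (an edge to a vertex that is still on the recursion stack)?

web->gateway

DFS from mailer (visiting neighbors in alphabetical order); mark gray on enter, black on exit:
mailer gray
  auth gray
  auth black
  gateway gray
    search gray
      api gray
        ingest gray
        ingest black
        web gray
          web→gateway: gateway is gray → back edge
First back edge: web → gateway.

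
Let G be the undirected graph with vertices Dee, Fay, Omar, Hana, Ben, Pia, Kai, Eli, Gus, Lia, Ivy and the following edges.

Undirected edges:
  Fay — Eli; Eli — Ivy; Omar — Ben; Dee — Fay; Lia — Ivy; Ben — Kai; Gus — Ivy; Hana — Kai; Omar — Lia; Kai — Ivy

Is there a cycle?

DFS, tracking each vertex's parent; an edge to a visited non-parent vertex closes a cycle.
Start from Gus:
visit Gus (parent –)
  visit Ivy (parent Gus)
    visit Kai (parent Ivy)
      Kai–Ivy: parent, skip
      visit Hana (parent Kai)
        Hana–Kai: parent, skip
      visit Ben (parent Kai)
        visit Omar (parent Ben)
          Omar–Ben: parent, skip
          visit Lia (parent Omar)
            Lia–Omar: parent, skip
            Lia–Ivy: Ivy visited and ≠ parent → cycle
Cycle: Ivy – Kai – Ben – Omar – Lia – Ivy.

Yes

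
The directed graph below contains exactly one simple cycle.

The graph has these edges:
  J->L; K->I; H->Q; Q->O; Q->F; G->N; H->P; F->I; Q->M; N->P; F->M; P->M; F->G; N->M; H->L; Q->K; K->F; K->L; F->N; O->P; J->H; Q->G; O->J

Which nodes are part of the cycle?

H, J, O, Q

DFS with gray/black marking from Q:
Q gray
  O gray
    J gray
      L gray
      L black
      H gray
        P gray
          M gray
          M black
        P black
        H→Q: Q is gray → back edge
Back edge closes the cycle Q → O → J → H → Q; its vertices are {H, J, O, Q}.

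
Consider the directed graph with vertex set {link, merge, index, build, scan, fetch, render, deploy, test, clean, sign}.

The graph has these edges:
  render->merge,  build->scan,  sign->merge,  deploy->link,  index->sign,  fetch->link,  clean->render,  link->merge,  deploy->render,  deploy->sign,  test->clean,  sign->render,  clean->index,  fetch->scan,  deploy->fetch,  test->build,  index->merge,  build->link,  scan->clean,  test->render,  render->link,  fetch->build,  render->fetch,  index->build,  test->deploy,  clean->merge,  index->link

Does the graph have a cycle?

Yes

DFS with white/gray/black marking, starting from scan:
scan gray
  clean gray
    index gray
      build gray
        build→scan: scan is gray → back edge
Back edge found, so a cycle exists: scan → clean → index → build → scan.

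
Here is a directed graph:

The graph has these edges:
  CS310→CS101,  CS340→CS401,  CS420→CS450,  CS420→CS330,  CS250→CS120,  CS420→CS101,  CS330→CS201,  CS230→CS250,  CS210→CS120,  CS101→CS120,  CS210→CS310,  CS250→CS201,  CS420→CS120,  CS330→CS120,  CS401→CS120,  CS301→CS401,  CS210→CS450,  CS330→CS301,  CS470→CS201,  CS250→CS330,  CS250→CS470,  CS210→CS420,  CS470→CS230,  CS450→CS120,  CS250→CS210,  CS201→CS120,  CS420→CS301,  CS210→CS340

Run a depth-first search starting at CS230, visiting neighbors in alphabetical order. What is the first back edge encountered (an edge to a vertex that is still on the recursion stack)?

CS470→CS230

DFS from CS230 (visiting neighbors in alphabetical order); mark gray on enter, black on exit:
CS230 gray
  CS250 gray
    CS120 gray
    CS120 black
    CS201 gray
      CS201→CS120: CS120 black — skip
    CS201 black
    CS210 gray
      CS210→CS120: CS120 black — skip
      CS310 gray
        CS101 gray
          CS101→CS120: CS120 black — skip
        CS101 black
      CS310 black
      CS340 gray
        CS401 gray
          CS401→CS120: CS120 black — skip
        CS401 black
      CS340 black
      CS420 gray
        CS420→CS101: CS101 black — skip
        CS420→CS120: CS120 black — skip
        CS301 gray
          CS301→CS401: CS401 black — skip
        CS301 black
        CS330 gray
          CS330→CS120: CS120 black — skip
          CS330→CS201: CS201 black — skip
          CS330→CS301: CS301 black — skip
        CS330 black
        CS450 gray
          CS450→CS120: CS120 black — skip
        CS450 black
      CS420 black
      CS210→CS450: CS450 black — skip
    CS210 black
    CS250→CS330: CS330 black — skip
    CS470 gray
      CS470→CS201: CS201 black — skip
      CS470→CS230: CS230 is gray → back edge
First back edge: CS470 → CS230.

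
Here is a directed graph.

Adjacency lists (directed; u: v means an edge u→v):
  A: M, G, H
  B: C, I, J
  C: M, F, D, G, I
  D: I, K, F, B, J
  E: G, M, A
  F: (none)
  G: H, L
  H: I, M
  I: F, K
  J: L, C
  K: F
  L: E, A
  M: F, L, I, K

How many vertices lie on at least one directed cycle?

10

A vertex is on a directed cycle iff it belongs to a strongly connected component of size ≥ 2 (or has a self-loop).
The vertices on cycles are {A, B, C, D, E, G, H, J, L, M} — 10 in total.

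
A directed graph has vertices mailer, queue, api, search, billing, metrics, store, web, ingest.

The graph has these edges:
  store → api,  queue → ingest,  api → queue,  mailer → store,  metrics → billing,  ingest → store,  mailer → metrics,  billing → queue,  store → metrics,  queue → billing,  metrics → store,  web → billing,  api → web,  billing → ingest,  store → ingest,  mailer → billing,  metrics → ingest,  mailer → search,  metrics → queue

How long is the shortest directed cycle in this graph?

2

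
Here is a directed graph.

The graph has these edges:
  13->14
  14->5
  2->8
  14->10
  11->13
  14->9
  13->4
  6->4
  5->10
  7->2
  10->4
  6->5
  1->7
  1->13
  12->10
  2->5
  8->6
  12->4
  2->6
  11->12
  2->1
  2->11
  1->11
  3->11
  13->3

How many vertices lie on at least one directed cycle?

6

A vertex is on a directed cycle iff it belongs to a strongly connected component of size ≥ 2 (or has a self-loop).
The vertices on cycles are {1, 2, 3, 7, 11, 13} — 6 in total.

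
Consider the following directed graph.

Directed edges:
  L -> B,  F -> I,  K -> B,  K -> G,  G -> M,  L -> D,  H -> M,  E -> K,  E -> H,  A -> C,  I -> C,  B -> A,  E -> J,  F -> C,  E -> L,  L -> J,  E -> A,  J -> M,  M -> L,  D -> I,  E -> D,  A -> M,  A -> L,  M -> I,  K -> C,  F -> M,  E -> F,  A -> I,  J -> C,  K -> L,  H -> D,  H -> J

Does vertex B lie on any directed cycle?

Yes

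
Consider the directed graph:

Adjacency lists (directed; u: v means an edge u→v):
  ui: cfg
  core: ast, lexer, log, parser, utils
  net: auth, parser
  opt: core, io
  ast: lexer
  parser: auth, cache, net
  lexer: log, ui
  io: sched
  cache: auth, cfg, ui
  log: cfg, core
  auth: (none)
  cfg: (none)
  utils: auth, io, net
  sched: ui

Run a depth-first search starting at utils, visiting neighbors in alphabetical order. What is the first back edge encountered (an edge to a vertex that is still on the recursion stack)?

parser->net

DFS from utils (visiting neighbors in alphabetical order); mark gray on enter, black on exit:
utils gray
  auth gray
  auth black
  io gray
    sched gray
      ui gray
        cfg gray
        cfg black
      ui black
    sched black
  io black
  net gray
    net→auth: auth black — skip
    parser gray
      parser→auth: auth black — skip
      cache gray
        cache→auth: auth black — skip
        cache→cfg: cfg black — skip
        cache→ui: ui black — skip
      cache black
      parser→net: net is gray → back edge
First back edge: parser → net.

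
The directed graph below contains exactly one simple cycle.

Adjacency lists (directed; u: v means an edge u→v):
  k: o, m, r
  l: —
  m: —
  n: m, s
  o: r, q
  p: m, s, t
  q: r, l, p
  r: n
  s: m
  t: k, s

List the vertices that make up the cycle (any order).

DFS with gray/black marking from k:
k gray
  o gray
    r gray
      n gray
        m gray
        m black
        s gray
          s→m: m black — skip
        s black
      n black
    r black
    q gray
      q→r: r black — skip
      l gray
      l black
      p gray
        p→m: m black — skip
        p→s: s black — skip
        t gray
          t→k: k is gray → back edge
Back edge closes the cycle k → o → q → p → t → k; its vertices are {k, o, p, q, t}.

k, o, p, q, t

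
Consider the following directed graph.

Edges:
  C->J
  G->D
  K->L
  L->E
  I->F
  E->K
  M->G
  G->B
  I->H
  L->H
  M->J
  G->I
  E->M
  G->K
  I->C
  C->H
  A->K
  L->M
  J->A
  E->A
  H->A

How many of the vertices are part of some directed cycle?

10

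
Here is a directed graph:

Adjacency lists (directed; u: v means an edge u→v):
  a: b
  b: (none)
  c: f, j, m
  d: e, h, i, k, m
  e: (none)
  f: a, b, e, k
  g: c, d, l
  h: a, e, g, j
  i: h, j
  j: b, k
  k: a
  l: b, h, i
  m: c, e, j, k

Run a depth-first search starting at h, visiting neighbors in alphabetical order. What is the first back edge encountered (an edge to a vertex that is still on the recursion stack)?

DFS from h (visiting neighbors in alphabetical order); mark gray on enter, black on exit:
h gray
  a gray
    b gray
    b black
  a black
  e gray
  e black
  g gray
    c gray
      f gray
        f→a: a black — skip
        f→b: b black — skip
        f→e: e black — skip
        k gray
          k→a: a black — skip
        k black
      f black
      j gray
        j→b: b black — skip
        j→k: k black — skip
      j black
      m gray
        m→c: c is gray → back edge
First back edge: m → c.

m->c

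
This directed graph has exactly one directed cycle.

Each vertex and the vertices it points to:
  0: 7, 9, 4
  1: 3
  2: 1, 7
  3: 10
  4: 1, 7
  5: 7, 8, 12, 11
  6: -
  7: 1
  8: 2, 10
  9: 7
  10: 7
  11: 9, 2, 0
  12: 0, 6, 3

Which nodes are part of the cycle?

DFS with gray/black marking from 3:
3 gray
  10 gray
    7 gray
      1 gray
        1→3: 3 is gray → back edge
Back edge closes the cycle 3 → 10 → 7 → 1 → 3; its vertices are {1, 3, 7, 10}.

1, 3, 7, 10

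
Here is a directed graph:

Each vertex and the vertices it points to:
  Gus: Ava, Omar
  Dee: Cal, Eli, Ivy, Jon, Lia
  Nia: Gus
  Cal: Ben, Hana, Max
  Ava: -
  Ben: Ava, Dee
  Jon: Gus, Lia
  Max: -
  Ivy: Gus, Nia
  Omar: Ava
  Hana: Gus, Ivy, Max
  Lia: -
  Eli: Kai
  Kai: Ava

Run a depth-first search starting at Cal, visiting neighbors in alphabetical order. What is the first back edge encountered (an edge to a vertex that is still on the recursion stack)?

Dee->Cal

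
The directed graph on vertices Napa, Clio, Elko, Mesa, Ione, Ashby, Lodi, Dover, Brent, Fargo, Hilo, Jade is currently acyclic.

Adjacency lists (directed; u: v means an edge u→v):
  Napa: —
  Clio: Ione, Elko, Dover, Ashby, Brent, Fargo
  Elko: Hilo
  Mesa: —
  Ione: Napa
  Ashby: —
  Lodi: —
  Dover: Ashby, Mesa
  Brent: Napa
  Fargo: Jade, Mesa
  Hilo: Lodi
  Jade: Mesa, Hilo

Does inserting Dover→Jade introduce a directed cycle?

No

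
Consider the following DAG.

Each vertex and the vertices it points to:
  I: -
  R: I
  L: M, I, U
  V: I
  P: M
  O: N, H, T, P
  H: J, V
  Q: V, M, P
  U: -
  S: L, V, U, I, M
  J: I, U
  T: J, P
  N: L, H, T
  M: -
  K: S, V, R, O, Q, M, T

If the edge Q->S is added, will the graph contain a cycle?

Adding Q→S creates a cycle iff S can already reach Q.
Explore from S: no path reaches Q. The graph stays acyclic.

No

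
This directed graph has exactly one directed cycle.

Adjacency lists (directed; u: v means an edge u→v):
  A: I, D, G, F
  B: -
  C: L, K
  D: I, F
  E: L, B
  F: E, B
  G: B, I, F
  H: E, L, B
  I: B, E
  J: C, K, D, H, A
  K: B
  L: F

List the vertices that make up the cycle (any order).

DFS with gray/black marking from L:
L gray
  F gray
    E gray
      E→L: L is gray → back edge
Back edge closes the cycle L → F → E → L; its vertices are {E, F, L}.

E, F, L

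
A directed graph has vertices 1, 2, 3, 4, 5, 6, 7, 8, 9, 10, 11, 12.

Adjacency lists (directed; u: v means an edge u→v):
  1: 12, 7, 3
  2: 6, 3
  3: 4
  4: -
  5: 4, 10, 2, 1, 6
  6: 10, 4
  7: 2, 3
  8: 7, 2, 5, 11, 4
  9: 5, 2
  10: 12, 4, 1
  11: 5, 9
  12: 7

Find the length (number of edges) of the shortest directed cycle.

5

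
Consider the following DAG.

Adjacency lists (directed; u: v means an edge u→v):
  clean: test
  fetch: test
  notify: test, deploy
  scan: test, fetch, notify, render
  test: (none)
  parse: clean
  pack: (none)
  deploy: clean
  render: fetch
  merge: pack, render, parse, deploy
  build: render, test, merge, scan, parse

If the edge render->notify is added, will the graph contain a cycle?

No

Adding render→notify creates a cycle iff notify can already reach render.
Explore from notify: no path reaches render. The graph stays acyclic.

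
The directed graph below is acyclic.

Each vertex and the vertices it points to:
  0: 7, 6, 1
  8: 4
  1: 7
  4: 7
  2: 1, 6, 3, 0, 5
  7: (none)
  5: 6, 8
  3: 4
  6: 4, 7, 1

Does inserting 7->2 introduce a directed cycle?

Yes

Adding 7→2 creates a cycle iff 2 can already reach 7.
Path from 2: 2 → 0 → 7.
So 2 → … → 7 → 2 is a cycle.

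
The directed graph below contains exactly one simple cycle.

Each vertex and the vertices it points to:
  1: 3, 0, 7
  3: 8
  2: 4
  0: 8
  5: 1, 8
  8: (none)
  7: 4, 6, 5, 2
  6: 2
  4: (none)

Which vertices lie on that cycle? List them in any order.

1, 5, 7

DFS with gray/black marking from 5:
5 gray
  1 gray
    3 gray
      8 gray
      8 black
    3 black
    0 gray
      0→8: 8 black — skip
    0 black
    7 gray
      4 gray
      4 black
      6 gray
        2 gray
          2→4: 4 black — skip
        2 black
      6 black
      7→5: 5 is gray → back edge
Back edge closes the cycle 5 → 1 → 7 → 5; its vertices are {1, 5, 7}.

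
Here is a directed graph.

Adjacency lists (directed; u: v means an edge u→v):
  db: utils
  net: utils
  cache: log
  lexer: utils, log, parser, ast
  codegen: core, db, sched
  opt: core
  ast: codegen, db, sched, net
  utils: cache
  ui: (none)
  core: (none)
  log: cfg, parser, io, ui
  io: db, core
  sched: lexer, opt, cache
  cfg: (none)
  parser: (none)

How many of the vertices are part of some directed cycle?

9

A vertex is on a directed cycle iff it belongs to a strongly connected component of size ≥ 2 (or has a self-loop).
The vertices on cycles are {db, io, ast, log, cache, lexer, sched, utils, codegen} — 9 in total.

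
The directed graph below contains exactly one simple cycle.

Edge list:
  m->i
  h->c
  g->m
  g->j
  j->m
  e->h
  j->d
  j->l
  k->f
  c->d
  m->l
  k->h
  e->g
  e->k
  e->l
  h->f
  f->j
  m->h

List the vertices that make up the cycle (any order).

DFS with gray/black marking from m:
m gray
  h gray
    f gray
      j gray
        l gray
        l black
        d gray
        d black
        j→m: m is gray → back edge
Back edge closes the cycle m → h → f → j → m; its vertices are {f, h, j, m}.

f, h, j, m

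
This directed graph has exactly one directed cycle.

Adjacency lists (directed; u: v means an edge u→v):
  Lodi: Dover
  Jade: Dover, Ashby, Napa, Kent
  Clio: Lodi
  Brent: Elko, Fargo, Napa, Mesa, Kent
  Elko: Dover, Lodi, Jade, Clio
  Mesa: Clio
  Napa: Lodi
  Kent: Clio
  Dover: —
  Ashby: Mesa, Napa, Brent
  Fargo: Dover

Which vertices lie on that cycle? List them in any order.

DFS with gray/black marking from Ashby:
Ashby gray
  Mesa gray
    Clio gray
      Lodi gray
        Dover gray
        Dover black
      Lodi black
    Clio black
  Mesa black
  Napa gray
    Napa→Lodi: Lodi black — skip
  Napa black
  Brent gray
    Elko gray
      Elko→Dover: Dover black — skip
      Elko→Lodi: Lodi black — skip
      Jade gray
        Jade→Dover: Dover black — skip
        Jade→Ashby: Ashby is gray → back edge
Back edge closes the cycle Ashby → Brent → Elko → Jade → Ashby; its vertices are {Elko, Jade, Ashby, Brent}.

Elko, Jade, Ashby, Brent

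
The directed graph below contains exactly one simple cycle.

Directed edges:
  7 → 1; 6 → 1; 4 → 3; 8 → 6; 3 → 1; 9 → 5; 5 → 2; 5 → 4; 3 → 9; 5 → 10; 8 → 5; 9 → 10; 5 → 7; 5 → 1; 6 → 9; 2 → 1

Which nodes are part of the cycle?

3, 4, 5, 9

DFS with gray/black marking from 5:
5 gray
  1 gray
  1 black
  2 gray
    2→1: 1 black — skip
  2 black
  4 gray
    3 gray
      3→1: 1 black — skip
      9 gray
        9→5: 5 is gray → back edge
Back edge closes the cycle 5 → 4 → 3 → 9 → 5; its vertices are {3, 4, 5, 9}.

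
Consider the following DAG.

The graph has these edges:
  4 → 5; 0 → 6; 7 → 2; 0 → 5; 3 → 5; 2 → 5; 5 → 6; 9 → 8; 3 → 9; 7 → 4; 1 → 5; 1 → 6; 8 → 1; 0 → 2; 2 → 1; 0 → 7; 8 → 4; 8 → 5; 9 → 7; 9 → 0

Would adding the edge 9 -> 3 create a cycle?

Adding 9→3 creates a cycle iff 3 can already reach 9.
Path from 3: 3 → 9.
So 3 → … → 9 → 3 is a cycle.

Yes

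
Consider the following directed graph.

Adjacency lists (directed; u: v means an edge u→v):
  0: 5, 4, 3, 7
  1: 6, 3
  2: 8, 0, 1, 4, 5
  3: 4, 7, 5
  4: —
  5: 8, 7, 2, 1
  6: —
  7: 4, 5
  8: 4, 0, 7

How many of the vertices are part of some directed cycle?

7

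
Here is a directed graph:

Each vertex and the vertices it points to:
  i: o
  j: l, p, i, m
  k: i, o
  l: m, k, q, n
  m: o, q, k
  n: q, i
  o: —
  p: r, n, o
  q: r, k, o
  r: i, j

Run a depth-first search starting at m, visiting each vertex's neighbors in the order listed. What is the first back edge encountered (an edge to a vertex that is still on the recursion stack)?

l→m

DFS from m (visiting each vertex's neighbors in the order listed); mark gray on enter, black on exit:
m gray
  o gray
  o black
  q gray
    r gray
      i gray
        i→o: o black — skip
      i black
      j gray
        l gray
          l→m: m is gray → back edge
First back edge: l → m.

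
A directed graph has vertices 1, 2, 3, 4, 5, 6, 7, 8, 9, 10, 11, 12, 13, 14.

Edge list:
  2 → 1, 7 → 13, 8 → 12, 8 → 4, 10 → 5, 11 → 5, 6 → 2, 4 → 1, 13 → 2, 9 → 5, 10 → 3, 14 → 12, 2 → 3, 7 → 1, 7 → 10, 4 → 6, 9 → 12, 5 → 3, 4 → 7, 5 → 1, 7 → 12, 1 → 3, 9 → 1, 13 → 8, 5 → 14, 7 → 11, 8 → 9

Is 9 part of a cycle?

No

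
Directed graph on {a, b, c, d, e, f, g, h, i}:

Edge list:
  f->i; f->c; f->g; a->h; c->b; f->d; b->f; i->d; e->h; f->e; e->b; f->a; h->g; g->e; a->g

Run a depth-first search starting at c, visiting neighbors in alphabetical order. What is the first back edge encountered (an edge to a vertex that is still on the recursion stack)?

DFS from c (visiting neighbors in alphabetical order); mark gray on enter, black on exit:
c gray
  b gray
    f gray
      a gray
        g gray
          e gray
            e→b: b is gray → back edge
First back edge: e → b.

e→b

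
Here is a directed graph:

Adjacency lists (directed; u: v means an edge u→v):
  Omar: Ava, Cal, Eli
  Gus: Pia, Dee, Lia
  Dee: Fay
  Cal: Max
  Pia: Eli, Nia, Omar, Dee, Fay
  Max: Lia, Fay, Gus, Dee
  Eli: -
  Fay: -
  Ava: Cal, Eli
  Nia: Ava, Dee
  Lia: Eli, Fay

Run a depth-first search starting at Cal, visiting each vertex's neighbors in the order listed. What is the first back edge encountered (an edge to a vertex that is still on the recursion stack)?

Ava->Cal

DFS from Cal (visiting each vertex's neighbors in the order listed); mark gray on enter, black on exit:
Cal gray
  Max gray
    Lia gray
      Eli gray
      Eli black
      Fay gray
      Fay black
    Lia black
    Max→Fay: Fay black — skip
    Gus gray
      Pia gray
        Pia→Eli: Eli black — skip
        Nia gray
          Ava gray
            Ava→Cal: Cal is gray → back edge
First back edge: Ava → Cal.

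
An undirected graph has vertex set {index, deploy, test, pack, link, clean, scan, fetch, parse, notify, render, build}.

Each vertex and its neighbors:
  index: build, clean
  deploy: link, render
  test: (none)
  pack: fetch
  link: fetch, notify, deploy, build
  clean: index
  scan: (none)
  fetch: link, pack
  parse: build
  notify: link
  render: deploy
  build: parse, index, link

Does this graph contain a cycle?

No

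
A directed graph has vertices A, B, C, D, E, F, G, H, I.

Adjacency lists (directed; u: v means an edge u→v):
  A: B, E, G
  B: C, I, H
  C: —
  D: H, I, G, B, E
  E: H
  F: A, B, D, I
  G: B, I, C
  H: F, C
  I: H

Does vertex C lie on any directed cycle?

No

C lies on a cycle iff there is a path from C back to itself.
Exploring from C, it never reaches itself; equivalently, its strongly connected component is a singleton.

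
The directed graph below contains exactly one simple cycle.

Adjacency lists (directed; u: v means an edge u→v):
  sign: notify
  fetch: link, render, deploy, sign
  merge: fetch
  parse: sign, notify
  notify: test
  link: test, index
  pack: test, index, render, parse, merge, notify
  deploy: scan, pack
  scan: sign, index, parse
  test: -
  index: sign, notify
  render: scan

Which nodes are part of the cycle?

DFS with gray/black marking from merge:
merge gray
  fetch gray
    link gray
      test gray
      test black
      index gray
        sign gray
          notify gray
            notify→test: test black — skip
          notify black
        sign black
        index→notify: notify black — skip
      index black
    link black
    render gray
      scan gray
        scan→sign: sign black — skip
        scan→index: index black — skip
        parse gray
          parse→sign: sign black — skip
          parse→notify: notify black — skip
        parse black
      scan black
    render black
    deploy gray
      deploy→scan: scan black — skip
      pack gray
        pack→test: test black — skip
        pack→index: index black — skip
        pack→render: render black — skip
        pack→parse: parse black — skip
        pack→merge: merge is gray → back edge
Back edge closes the cycle merge → fetch → deploy → pack → merge; its vertices are {pack, fetch, merge, deploy}.

pack, fetch, merge, deploy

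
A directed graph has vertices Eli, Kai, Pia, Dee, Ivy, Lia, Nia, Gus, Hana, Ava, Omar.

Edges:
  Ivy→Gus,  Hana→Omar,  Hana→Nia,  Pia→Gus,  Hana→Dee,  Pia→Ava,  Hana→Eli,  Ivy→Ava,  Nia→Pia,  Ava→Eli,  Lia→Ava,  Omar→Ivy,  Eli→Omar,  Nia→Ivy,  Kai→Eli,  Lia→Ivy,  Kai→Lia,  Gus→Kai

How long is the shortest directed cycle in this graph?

4

For each vertex v, BFS finds the shortest path from v back to v.
The shortest such closed walk is Eli → Omar → Ivy → Ava → Eli, length 4.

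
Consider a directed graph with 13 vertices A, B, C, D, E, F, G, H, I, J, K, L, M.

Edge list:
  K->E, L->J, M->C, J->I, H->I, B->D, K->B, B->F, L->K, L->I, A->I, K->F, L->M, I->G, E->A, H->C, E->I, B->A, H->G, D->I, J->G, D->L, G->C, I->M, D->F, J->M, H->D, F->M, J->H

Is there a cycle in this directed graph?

DFS with white/gray/black marking, starting from G:
G gray
  C gray
  C black
G black
A gray
  I gray
    M gray
      M→C: C black — skip
    M black
    I→G: G black — skip
  I black
A black
B gray
  F gray
    F→M: M black — skip
  F black
  D gray
    D→F: F black — skip
    L gray
      J gray
        J→G: G black — skip
        H gray
          H→G: G black — skip
          H→D: D is gray → back edge
Back edge found, so a cycle exists: D → L → J → H → D.

Yes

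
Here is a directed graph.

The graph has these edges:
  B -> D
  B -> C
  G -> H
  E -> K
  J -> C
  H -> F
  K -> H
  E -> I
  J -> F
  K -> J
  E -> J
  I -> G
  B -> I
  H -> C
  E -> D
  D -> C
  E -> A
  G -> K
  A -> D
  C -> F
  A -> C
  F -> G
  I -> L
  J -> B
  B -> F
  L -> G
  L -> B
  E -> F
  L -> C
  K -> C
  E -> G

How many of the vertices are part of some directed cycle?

10

A vertex is on a directed cycle iff it belongs to a strongly connected component of size ≥ 2 (or has a self-loop).
The vertices on cycles are {B, C, D, F, G, H, I, J, K, L} — 10 in total.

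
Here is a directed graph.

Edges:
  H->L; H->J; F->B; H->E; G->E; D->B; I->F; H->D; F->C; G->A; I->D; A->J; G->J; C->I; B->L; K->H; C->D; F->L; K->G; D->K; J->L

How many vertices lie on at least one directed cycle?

6

A vertex is on a directed cycle iff it belongs to a strongly connected component of size ≥ 2 (or has a self-loop).
The vertices on cycles are {C, D, F, H, I, K} — 6 in total.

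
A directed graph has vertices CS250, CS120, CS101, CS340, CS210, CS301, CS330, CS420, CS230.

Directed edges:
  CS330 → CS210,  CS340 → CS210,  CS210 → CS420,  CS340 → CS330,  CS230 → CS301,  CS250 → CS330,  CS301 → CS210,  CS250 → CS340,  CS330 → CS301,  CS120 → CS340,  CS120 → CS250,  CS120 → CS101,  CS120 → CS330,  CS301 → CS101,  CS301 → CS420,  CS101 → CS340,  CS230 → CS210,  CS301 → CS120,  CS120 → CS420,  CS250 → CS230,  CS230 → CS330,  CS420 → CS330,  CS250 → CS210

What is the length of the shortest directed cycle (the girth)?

For each vertex v, BFS finds the shortest path from v back to v.
The shortest such closed walk is CS301 → CS120 → CS330 → CS301, length 3.

3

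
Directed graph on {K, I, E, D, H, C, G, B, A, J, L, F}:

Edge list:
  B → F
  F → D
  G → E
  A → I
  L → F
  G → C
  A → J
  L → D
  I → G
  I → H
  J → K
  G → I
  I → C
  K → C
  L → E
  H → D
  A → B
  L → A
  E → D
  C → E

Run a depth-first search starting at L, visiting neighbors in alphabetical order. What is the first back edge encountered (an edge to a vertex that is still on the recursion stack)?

DFS from L (visiting neighbors in alphabetical order); mark gray on enter, black on exit:
L gray
  A gray
    B gray
      F gray
        D gray
        D black
      F black
    B black
    I gray
      C gray
        E gray
          E→D: D black — skip
        E black
      C black
      G gray
        G→C: C black — skip
        G→E: E black — skip
        G→I: I is gray → back edge
First back edge: G → I.

G→I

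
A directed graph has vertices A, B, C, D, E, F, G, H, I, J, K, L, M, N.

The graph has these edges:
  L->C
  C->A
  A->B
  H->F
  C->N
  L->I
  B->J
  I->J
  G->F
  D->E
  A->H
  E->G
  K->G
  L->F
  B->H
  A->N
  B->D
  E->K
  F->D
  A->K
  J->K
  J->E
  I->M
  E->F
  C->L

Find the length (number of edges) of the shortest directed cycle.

2

For each vertex v, BFS finds the shortest path from v back to v.
The shortest such closed walk is L → C → L, length 2.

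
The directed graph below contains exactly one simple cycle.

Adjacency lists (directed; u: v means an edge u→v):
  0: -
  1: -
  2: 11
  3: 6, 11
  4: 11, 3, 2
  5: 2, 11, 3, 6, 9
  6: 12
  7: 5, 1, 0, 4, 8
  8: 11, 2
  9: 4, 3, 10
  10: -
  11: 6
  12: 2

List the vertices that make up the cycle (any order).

2, 6, 11, 12

DFS with gray/black marking from 6:
6 gray
  12 gray
    2 gray
      11 gray
        11→6: 6 is gray → back edge
Back edge closes the cycle 6 → 12 → 2 → 11 → 6; its vertices are {2, 6, 11, 12}.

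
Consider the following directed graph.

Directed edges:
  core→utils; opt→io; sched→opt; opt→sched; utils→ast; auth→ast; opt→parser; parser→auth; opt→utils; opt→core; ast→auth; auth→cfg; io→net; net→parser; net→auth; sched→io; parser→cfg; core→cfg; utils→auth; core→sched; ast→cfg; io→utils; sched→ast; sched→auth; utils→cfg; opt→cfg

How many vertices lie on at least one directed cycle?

5

A vertex is on a directed cycle iff it belongs to a strongly connected component of size ≥ 2 (or has a self-loop).
The vertices on cycles are {ast, opt, auth, core, sched} — 5 in total.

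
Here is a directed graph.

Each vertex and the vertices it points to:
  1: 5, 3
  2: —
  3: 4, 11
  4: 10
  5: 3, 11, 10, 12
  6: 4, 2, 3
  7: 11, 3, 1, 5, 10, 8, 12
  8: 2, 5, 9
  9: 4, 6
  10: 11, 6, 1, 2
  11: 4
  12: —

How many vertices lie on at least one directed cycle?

A vertex is on a directed cycle iff it belongs to a strongly connected component of size ≥ 2 (or has a self-loop).
The vertices on cycles are {1, 3, 4, 5, 6, 10, 11} — 7 in total.

7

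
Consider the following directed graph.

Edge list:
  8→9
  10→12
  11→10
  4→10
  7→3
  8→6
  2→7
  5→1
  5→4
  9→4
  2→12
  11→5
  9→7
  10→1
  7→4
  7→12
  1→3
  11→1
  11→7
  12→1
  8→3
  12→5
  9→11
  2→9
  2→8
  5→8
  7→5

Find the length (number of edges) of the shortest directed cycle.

4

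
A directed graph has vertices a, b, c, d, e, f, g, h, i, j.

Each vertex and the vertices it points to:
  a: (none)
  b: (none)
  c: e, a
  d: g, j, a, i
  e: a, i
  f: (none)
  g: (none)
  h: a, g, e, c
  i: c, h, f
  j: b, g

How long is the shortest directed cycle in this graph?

For each vertex v, BFS finds the shortest path from v back to v.
The shortest such closed walk is i → h → e → i, length 3.

3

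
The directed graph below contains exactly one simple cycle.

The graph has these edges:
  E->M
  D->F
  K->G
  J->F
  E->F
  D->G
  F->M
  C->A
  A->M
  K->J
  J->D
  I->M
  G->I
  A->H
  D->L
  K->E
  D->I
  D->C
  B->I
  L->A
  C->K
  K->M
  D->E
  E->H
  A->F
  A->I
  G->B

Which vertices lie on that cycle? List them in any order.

C, D, J, K

DFS with gray/black marking from C:
C gray
  A gray
    I gray
      M gray
      M black
    I black
    H gray
    H black
    F gray
      F→M: M black — skip
    F black
    A→M: M black — skip
  A black
  K gray
    G gray
      G→I: I black — skip
      B gray
        B→I: I black — skip
      B black
    G black
    E gray
      E→M: M black — skip
      E→F: F black — skip
      E→H: H black — skip
    E black
    J gray
      J→F: F black — skip
      D gray
        D→C: C is gray → back edge
Back edge closes the cycle C → K → J → D → C; its vertices are {C, D, J, K}.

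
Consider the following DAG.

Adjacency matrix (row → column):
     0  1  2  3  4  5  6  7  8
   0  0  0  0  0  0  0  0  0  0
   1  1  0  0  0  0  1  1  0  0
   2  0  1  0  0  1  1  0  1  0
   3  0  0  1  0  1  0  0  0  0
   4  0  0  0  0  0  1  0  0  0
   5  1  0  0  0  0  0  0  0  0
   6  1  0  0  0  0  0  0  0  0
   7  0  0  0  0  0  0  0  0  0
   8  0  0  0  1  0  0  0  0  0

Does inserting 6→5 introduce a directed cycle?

No

Adding 6→5 creates a cycle iff 5 can already reach 6.
Explore from 5: no path reaches 6. The graph stays acyclic.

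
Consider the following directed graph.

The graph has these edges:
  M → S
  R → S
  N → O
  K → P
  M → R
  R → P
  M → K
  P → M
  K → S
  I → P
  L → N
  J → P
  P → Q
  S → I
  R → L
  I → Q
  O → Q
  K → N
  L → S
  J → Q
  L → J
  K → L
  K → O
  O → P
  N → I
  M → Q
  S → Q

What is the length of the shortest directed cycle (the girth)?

For each vertex v, BFS finds the shortest path from v back to v.
The shortest such closed walk is M → R → P → M, length 3.

3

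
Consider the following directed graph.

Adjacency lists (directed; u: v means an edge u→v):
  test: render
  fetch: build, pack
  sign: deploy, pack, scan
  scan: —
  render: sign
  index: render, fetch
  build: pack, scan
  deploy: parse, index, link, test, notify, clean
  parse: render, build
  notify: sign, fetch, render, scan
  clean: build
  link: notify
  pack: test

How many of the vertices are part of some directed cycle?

12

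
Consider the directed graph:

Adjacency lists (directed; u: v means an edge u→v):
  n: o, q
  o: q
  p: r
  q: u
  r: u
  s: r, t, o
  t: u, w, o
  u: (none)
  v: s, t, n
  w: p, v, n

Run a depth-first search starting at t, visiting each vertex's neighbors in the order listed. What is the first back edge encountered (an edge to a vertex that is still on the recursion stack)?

DFS from t (visiting each vertex's neighbors in the order listed); mark gray on enter, black on exit:
t gray
  u gray
  u black
  w gray
    p gray
      r gray
        r→u: u black — skip
      r black
    p black
    v gray
      s gray
        s→r: r black — skip
        s→t: t is gray → back edge
First back edge: s → t.

s→t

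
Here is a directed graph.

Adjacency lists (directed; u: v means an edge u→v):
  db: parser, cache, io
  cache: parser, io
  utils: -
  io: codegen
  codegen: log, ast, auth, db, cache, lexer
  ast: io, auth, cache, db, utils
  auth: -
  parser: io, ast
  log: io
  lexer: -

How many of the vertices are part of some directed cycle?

7

A vertex is on a directed cycle iff it belongs to a strongly connected component of size ≥ 2 (or has a self-loop).
The vertices on cycles are {db, io, ast, log, cache, parser, codegen} — 7 in total.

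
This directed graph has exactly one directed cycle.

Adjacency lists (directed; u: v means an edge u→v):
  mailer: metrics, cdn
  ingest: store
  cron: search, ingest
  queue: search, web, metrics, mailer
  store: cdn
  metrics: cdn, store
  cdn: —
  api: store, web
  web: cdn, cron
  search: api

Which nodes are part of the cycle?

api, web, cron, search

DFS with gray/black marking from search:
search gray
  api gray
    store gray
      cdn gray
      cdn black
    store black
    web gray
      web→cdn: cdn black — skip
      cron gray
        cron→search: search is gray → back edge
Back edge closes the cycle search → api → web → cron → search; its vertices are {api, web, cron, search}.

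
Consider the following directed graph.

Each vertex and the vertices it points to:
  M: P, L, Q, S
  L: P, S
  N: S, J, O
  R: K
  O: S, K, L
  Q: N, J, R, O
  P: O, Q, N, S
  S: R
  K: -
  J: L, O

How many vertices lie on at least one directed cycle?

6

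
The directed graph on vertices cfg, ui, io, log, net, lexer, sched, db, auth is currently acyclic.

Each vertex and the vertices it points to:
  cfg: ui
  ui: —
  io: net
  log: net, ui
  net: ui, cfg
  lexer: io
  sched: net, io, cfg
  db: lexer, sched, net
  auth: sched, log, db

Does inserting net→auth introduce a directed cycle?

Yes

Adding net→auth creates a cycle iff auth can already reach net.
Path from auth: auth → db → net.
So auth → … → net → auth is a cycle.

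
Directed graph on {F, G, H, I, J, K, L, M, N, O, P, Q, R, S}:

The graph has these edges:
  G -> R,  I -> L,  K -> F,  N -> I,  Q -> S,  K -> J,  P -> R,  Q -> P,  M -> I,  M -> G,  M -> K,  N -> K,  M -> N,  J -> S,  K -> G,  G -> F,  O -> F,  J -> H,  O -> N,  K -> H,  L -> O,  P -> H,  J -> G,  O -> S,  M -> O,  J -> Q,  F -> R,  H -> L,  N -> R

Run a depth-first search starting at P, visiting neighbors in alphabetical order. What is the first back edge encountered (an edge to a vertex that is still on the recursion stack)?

DFS from P (visiting neighbors in alphabetical order); mark gray on enter, black on exit:
P gray
  H gray
    L gray
      O gray
        F gray
          R gray
          R black
        F black
        N gray
          I gray
            I→L: L is gray → back edge
First back edge: I → L.

I→L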